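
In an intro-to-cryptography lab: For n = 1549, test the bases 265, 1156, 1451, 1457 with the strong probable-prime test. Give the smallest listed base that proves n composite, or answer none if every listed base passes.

none

n − 1 = 1548 = 2^2 · 387, so s = 2 and d = 387.
Base 265: x_0 = 265^387 mod 1549 = 1461. x_0 is neither 1 nor 1548, so continue squaring. x_1 = 1461^2 mod 1549 = 1548. x_1 ≡ −1, so 265 is not a witness.
Base 1156: x_0 = 1156^387 mod 1549 = 1548. x_0 = 1548 ≡ −1, so 1156 is not a witness.
Base 1451: x_0 = 1451^387 mod 1549 = 1461. x_0 is neither 1 nor 1548, so continue squaring. x_1 = 1461^2 mod 1549 = 1548. x_1 ≡ −1, so 1451 is not a witness.
Base 1457: x_0 = 1457^387 mod 1549 = 1548. x_0 = 1548 ≡ −1, so 1457 is not a witness.
No listed base is a witness for 1549.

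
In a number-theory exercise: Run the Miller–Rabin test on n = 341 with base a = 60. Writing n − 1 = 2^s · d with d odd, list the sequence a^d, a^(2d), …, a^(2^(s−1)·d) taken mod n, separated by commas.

n − 1 = 340 = 2^2 · 85, so s = 2 and d = 85.
x_0 = 60^85 mod 341 = 309.
x_1 = 309^2 mod 341 = 1.

309, 1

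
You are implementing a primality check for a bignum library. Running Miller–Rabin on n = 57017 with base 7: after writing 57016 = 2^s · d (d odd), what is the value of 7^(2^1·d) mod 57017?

n − 1 = 57016 = 2^3 · 7127, so s = 3 and d = 7127.
x_0 = 7^7127 mod 57017 = 24436.
x_1 = 24436^2 mod 57017 = 36072.

36072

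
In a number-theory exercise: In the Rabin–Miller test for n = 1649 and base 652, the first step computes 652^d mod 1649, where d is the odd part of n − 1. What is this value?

1085

n − 1 = 1648 = 2^4 · 103, so s = 4 and d = 103.
652^103 mod 1649 = 1085.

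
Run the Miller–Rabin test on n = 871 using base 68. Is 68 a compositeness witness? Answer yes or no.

n − 1 = 870 = 2^1 · 435, so s = 1 and d = 435.
x_0 = 68^435 mod 871 = 1.
x_0 = 1, so 68 is not a witness.

no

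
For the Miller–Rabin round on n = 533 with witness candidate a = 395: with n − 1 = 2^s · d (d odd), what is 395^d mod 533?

n − 1 = 532 = 2^2 · 133, so s = 2 and d = 133.
Repeated squaring mod 533: 395^1 ≡ 395, 395^2 ≡ 389, 395^4 ≡ 482, 395^8 ≡ 469, 395^16 ≡ 365, 395^32 ≡ 508, 395^64 ≡ 92, 395^128 ≡ 469.
133 = 128 + 4 + 1, so 395^133 ≡ 469·482·395 ≡ 486 (mod 533).

486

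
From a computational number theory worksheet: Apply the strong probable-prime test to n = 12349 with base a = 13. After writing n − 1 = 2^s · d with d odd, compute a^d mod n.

n − 1 = 12348 = 2^2 · 3087, so s = 2 and d = 3087.
13^3087 mod 12349 = 6724.

6724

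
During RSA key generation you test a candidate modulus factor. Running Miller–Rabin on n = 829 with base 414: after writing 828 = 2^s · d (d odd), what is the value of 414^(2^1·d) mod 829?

828

n − 1 = 828 = 2^2 · 207, so s = 2 and d = 207.
Repeated squaring mod 829: 414^1 ≡ 414, 414^2 ≡ 622, 414^4 ≡ 570, 414^8 ≡ 761, 414^16 ≡ 479, 414^32 ≡ 637, 414^64 ≡ 388, 414^128 ≡ 495.
207 = 128 + 64 + 8 + 4 + 2 + 1, so 414^207 ≡ 495·388·761·570·622·414 ≡ 583 (mod 829).
x_0 = 583.
x_1 = 583^2 mod 829 = 828.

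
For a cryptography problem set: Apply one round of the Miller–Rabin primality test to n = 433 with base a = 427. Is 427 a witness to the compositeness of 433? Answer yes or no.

n − 1 = 432 = 2^4 · 27, so s = 4 and d = 27.
x_0 = 427^27 mod 433 = 148.
x_0 is neither 1 nor 432, so continue squaring.
x_1 = 148^2 mod 433 = 254.
x_2 = 254^2 mod 433 = 432.
x_2 ≡ −1, so 427 is not a witness.

no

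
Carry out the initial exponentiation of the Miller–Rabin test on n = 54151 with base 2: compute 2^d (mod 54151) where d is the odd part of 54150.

1

n − 1 = 54150 = 2^1 · 27075, so s = 1 and d = 27075.
2^27075 mod 54151 = 1.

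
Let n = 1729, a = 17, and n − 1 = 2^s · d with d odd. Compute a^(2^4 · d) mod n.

1

n − 1 = 1728 = 2^6 · 27, so s = 6 and d = 27.
x_0 = 17^27 mod 1729 = 818.
x_1 = 818^2 mod 1729 = 1.
x_2 = 1^2 mod 1729 = 1.
x_3 = 1^2 mod 1729 = 1.
x_4 = 1^2 mod 1729 = 1.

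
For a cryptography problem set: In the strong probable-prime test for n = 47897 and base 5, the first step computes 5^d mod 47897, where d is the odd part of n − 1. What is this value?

n − 1 = 47896 = 2^3 · 5987, so s = 3 and d = 5987.
Repeated squaring mod 47897: 5^1 ≡ 5, 5^2 ≡ 25, 5^4 ≡ 625, 5^8 ≡ 7449, 5^16 ≡ 22875, 5^32 ≡ 38797, 5^64 ≡ 43984, 5^128 ≡ 32426, 5^256 ≡ 10532, 5^512 ≡ 41469, 5^1024 ≡ 31970, 5^2048 ≡ 6817, 5^4096 ≡ 11399.
5987 = 4096 + 1024 + 512 + 256 + 64 + 32 + 2 + 1, so 5^5987 ≡ 11399·31970·41469·10532·43984·38797·25·5 ≡ 43702 (mod 47897).

43702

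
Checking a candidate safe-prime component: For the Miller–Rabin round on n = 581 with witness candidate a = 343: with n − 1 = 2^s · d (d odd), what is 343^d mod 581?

n − 1 = 580 = 2^2 · 145, so s = 2 and d = 145.
By repeated squaring, 343^145 ≡ 70 (mod 581).

70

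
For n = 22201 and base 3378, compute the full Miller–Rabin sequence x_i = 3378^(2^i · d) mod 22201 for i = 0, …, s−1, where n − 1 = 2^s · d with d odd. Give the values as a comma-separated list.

n − 1 = 22200 = 2^3 · 2775, so s = 3 and d = 2775.
x_0 = 3378^2775 mod 22201 = 4171.
x_1 = 4171^2 mod 22201 = 13858.
x_2 = 13858^2 mod 22201 = 5514.

4171, 13858, 5514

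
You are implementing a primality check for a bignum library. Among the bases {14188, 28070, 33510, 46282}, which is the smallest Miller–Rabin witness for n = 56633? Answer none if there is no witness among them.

none

n − 1 = 56632 = 2^3 · 7079, so s = 3 and d = 7079.
Base 14188: x_0 = 14188^7079 mod 56633 = 56632. x_0 = 56632 ≡ −1, so 14188 is not a witness.
Base 28070: x_0 = 28070^7079 mod 56633 = 31879. x_0 is neither 1 nor 56632, so continue squaring. x_1 = 31879^2 mod 56633 = 48089. x_2 = 48089^2 mod 56633 = 56632. x_2 ≡ −1, so 28070 is not a witness.
Base 33510: x_0 = 33510^7079 mod 56633 = 24754. x_0 is neither 1 nor 56632, so continue squaring. x_1 = 24754^2 mod 56633 = 48089. x_2 = 48089^2 mod 56633 = 56632. x_2 ≡ −1, so 33510 is not a witness.
Base 46282: x_0 = 46282^7079 mod 56633 = 30554. x_0 is neither 1 nor 56632, so continue squaring. x_1 = 30554^2 mod 56633 = 8544. x_2 = 8544^2 mod 56633 = 56632. x_2 ≡ −1, so 46282 is not a witness.
No listed base is a witness for 56633.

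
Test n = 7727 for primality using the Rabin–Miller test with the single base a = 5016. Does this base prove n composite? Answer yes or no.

n − 1 = 7726 = 2^1 · 3863, so s = 1 and d = 3863.
x_0 = 5016^3863 mod 7727 = 7726.
x_0 = 7726 ≡ −1, so 5016 is not a witness.

no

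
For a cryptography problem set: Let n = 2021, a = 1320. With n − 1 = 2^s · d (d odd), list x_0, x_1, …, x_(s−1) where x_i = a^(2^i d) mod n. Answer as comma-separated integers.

n − 1 = 2020 = 2^2 · 505, so s = 2 and d = 505.
x_0 = 1320^505 mod 2021 = 1234.
x_1 = 1234^2 mod 2021 = 943.

1234, 943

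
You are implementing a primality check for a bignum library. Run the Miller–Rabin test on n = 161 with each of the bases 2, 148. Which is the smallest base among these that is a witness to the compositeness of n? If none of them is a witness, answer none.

n − 1 = 160 = 2^5 · 5, so s = 5 and d = 5.
Base 2: x_0 = 2^5 mod 161 = 32. x_0 is neither 1 nor 160, so continue squaring. x_1 = 32^2 mod 161 = 58. x_2 = 58^2 mod 161 = 144. x_3 = 144^2 mod 161 = 128. x_4 = 128^2 mod 161 = 123. Reached i = s−1 = 4 without hitting −1: 2 is a Miller–Rabin witness and 161 is composite.
Base 148: x_0 = 148^5 mod 161 = 134. x_0 is neither 1 nor 160, so continue squaring. x_1 = 134^2 mod 161 = 85. x_2 = 85^2 mod 161 = 141. x_3 = 141^2 mod 161 = 78. x_4 = 78^2 mod 161 = 127. Reached i = s−1 = 4 without hitting −1: 148 is a Miller–Rabin witness and 161 is composite.
The smallest witness among the given bases is 2.

2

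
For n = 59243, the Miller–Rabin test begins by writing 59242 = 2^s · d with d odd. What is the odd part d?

29621

Halving: 59242 → 29621; 29621 is odd.
So 59242 = 2^1 · 29621.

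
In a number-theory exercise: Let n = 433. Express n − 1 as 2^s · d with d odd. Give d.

Halving: 432 → 216 → 108 → 54 → 27; 27 is odd.
So 432 = 2^4 · 27.

27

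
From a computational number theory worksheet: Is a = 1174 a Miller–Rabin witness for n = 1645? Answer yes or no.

no

n − 1 = 1644 = 2^2 · 411, so s = 2 and d = 411.
x_0 = 1174^411 mod 1645 = 1644.
x_0 = 1644 ≡ −1, so 1174 is not a witness.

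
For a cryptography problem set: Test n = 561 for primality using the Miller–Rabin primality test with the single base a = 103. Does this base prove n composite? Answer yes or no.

n − 1 = 560 = 2^4 · 35, so s = 4 and d = 35.
x_0 = 103^35 mod 561 = 1.
x_0 = 1, so 103 is not a witness.

no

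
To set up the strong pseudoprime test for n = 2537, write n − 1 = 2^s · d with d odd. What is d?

Halving: 2536 → 1268 → 634 → 317; 317 is odd.
So 2536 = 2^3 · 317.

317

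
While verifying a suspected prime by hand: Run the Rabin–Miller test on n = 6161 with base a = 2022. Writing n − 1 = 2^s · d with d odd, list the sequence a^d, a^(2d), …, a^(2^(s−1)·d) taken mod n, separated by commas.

n − 1 = 6160 = 2^4 · 385, so s = 4 and d = 385.
x_0 = 2022^385 mod 6161 = 62.
x_1 = 62^2 mod 6161 = 3844.
x_2 = 3844^2 mod 6161 = 2258.
x_3 = 2258^2 mod 6161 = 3417.

62, 3844, 2258, 3417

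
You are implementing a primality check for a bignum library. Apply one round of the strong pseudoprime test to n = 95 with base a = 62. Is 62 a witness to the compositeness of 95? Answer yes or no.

yes

n − 1 = 94 = 2^1 · 47, so s = 1 and d = 47.
x_0 = 62^47 mod 95 = 63.
x_0 ∉ {1, 94} and s = 1, so 62 is a Miller–Rabin witness and 95 is composite.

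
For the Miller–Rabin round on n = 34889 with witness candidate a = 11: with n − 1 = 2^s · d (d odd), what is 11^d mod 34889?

n − 1 = 34888 = 2^3 · 4361, so s = 3 and d = 4361.
Repeated squaring mod 34889: 11^1 ≡ 11, 11^2 ≡ 121, 11^4 ≡ 14641, 11^8 ≡ 865, 11^16 ≡ 15556, 11^32 ≡ 33921, 11^64 ≡ 29910, 11^128 ≡ 19251, 11^256 ≡ 10043, 11^512 ≡ 32639, 11^1024 ≡ 3595, 11^2048 ≡ 15095, 11^4096 ≡ 33855.
4361 = 4096 + 256 + 8 + 1, so 11^4361 ≡ 33855·10043·865·11 ≡ 4078 (mod 34889).

4078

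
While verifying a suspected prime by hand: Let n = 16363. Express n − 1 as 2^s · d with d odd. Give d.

Halving: 16362 → 8181; 8181 is odd.
So 16362 = 2^1 · 8181.

8181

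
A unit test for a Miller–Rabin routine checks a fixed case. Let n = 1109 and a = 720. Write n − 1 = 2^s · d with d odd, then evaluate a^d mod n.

1

n − 1 = 1108 = 2^2 · 277, so s = 2 and d = 277.
720^277 mod 1109 = 1.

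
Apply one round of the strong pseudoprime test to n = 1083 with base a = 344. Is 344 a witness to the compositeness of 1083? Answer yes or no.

n − 1 = 1082 = 2^1 · 541, so s = 1 and d = 541.
x_0 = 344^541 mod 1083 = 2.
x_0 ∉ {1, 1082} and s = 1, so 344 is a Miller–Rabin witness and 1083 is composite.

yes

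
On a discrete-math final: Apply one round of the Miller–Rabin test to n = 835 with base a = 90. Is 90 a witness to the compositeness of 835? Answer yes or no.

n − 1 = 834 = 2^1 · 417, so s = 1 and d = 417.
Repeated squaring mod 835: 90^1 ≡ 90, 90^2 ≡ 585, 90^4 ≡ 710, 90^8 ≡ 595, 90^16 ≡ 820, 90^32 ≡ 225, 90^64 ≡ 525, 90^128 ≡ 75, 90^256 ≡ 615.
417 = 256 + 128 + 32 + 1, so 90^417 ≡ 615·75·225·90 ≡ 250 (mod 835).
x_0 = 90^417 mod 835 = 250.
x_0 ∉ {1, 834} and s = 1, so 90 is a Miller–Rabin witness and 835 is composite.

yes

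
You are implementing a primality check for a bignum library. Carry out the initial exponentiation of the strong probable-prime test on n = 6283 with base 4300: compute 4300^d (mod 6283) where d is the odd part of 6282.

1305

n − 1 = 6282 = 2^1 · 3141, so s = 1 and d = 3141.
4300^3141 mod 6283 = 1305.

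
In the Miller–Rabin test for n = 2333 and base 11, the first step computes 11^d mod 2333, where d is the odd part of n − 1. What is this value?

n − 1 = 2332 = 2^2 · 583, so s = 2 and d = 583.
11^583 mod 2333 = 2332.

2332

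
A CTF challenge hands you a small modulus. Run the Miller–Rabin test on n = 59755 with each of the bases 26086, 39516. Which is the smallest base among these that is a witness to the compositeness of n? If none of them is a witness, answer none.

26086

n − 1 = 59754 = 2^1 · 29877, so s = 1 and d = 29877.
Base 26086: x_0 = 26086^29877 mod 59755 = 40146. x_0 ∉ {1, 59754} and s = 1, so 26086 is a Miller–Rabin witness and 59755 is composite.
Base 39516: x_0 = 39516^29877 mod 59755 = 9546. x_0 ∉ {1, 59754} and s = 1, so 39516 is a Miller–Rabin witness and 59755 is composite.
The smallest witness among the given bases is 26086.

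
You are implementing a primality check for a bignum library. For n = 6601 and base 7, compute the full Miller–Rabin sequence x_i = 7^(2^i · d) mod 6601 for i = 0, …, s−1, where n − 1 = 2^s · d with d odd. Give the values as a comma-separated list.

413, 5544, 1680

n − 1 = 6600 = 2^3 · 825, so s = 3 and d = 825.
x_0 = 7^825 mod 6601 = 413.
x_1 = 413^2 mod 6601 = 5544.
x_2 = 5544^2 mod 6601 = 1680.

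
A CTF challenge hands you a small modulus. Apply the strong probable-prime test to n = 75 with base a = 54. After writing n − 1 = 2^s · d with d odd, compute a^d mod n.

n − 1 = 74 = 2^1 · 37, so s = 1 and d = 37.
Repeated squaring mod 75: 54^1 ≡ 54, 54^2 ≡ 66, 54^4 ≡ 6, 54^8 ≡ 36, 54^16 ≡ 21, 54^32 ≡ 66.
37 = 32 + 4 + 1, so 54^37 ≡ 66·6·54 ≡ 9 (mod 75).

9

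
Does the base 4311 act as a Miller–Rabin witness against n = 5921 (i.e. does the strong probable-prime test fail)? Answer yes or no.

n − 1 = 5920 = 2^5 · 185, so s = 5 and d = 185.
x_0 = 4311^185 mod 5921 = 1.
x_0 = 1, so 4311 is not a witness.

no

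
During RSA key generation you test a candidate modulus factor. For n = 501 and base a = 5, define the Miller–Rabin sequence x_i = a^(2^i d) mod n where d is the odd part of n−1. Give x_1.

496

n − 1 = 500 = 2^2 · 125, so s = 2 and d = 125.
x_0 = 5^125 mod 501 = 284.
x_1 = 284^2 mod 501 = 496.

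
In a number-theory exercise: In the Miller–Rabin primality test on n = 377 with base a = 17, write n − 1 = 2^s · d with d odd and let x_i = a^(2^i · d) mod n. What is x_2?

n − 1 = 376 = 2^3 · 47, so s = 3 and d = 47.
By repeated squaring, 17^47 ≡ 244 (mod 377).
x_0 = 244.
x_1 = 244^2 mod 377 = 347.
x_2 = 347^2 mod 377 = 146.

146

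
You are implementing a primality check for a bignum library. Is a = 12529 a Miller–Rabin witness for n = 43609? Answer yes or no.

n − 1 = 43608 = 2^3 · 5451, so s = 3 and d = 5451.
x_0 = 12529^5451 mod 43609 = 28279.
x_0 is neither 1 nor 43608, so continue squaring.
x_1 = 28279^2 mod 43609 = 43608.
x_1 ≡ −1, so 12529 is not a witness.

no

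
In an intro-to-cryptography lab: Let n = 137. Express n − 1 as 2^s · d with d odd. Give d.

Halving: 136 → 68 → 34 → 17; 17 is odd.
So 136 = 2^3 · 17.

17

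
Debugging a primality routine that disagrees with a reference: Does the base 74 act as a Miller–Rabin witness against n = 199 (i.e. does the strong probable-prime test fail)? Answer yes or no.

no

n − 1 = 198 = 2^1 · 99, so s = 1 and d = 99.
x_0 = 74^99 mod 199 = 198.
x_0 = 198 ≡ −1, so 74 is not a witness.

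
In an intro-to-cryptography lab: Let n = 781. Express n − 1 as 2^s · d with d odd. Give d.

195

Halving: 780 → 390 → 195; 195 is odd.
So 780 = 2^2 · 195.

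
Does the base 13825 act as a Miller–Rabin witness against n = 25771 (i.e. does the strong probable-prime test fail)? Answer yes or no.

no

n − 1 = 25770 = 2^1 · 12885, so s = 1 and d = 12885.
Repeated squaring mod 25771: 13825^1 ≡ 13825, 13825^2 ≡ 12889, 13825^4 ≡ 6455, 13825^8 ≡ 21089, 13825^16 ≡ 15774, 13825^32 ≡ 71, 13825^64 ≡ 5041, 13825^128 ≡ 1475, 13825^256 ≡ 10861, 13825^512 ≡ 7454, 13825^1024 ≡ 25611, 13825^2048 ≡ 25600, 13825^4096 ≡ 3470, 13825^8192 ≡ 5843.
12885 = 8192 + 4096 + 512 + 64 + 16 + 4 + 1, so 13825^12885 ≡ 5843·3470·7454·5041·15774·6455·13825 ≡ 25770 (mod 25771).
x_0 = 13825^12885 mod 25771 = 25770.
x_0 = 25770 ≡ −1, so 13825 is not a witness.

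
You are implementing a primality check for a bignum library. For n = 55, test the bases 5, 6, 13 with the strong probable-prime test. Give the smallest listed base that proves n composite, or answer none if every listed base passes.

5

n − 1 = 54 = 2^1 · 27, so s = 1 and d = 27.
Base 5: x_0 = 5^27 mod 55 = 25. x_0 ∉ {1, 54} and s = 1, so 5 is a Miller–Rabin witness and 55 is composite.
Base 6: x_0 = 6^27 mod 55 = 41. x_0 ∉ {1, 54} and s = 1, so 6 is a Miller–Rabin witness and 55 is composite.
Base 13: x_0 = 13^27 mod 55 = 7. x_0 ∉ {1, 54} and s = 1, so 13 is a Miller–Rabin witness and 55 is composite.
The smallest witness among the given bases is 5.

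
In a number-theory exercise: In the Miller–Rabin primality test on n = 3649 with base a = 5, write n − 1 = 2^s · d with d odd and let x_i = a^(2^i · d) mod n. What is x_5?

2880

n − 1 = 3648 = 2^6 · 57, so s = 6 and d = 57.
Repeated squaring mod 3649: 5^1 ≡ 5, 5^2 ≡ 25, 5^4 ≡ 625, 5^8 ≡ 182, 5^16 ≡ 283, 5^32 ≡ 3460.
57 = 32 + 16 + 8 + 1, so 5^57 ≡ 3460·283·182·5 ≡ 841 (mod 3649).
x_0 = 841.
x_1 = 841^2 mod 3649 = 3024.
x_2 = 3024^2 mod 3649 = 182.
x_3 = 182^2 mod 3649 = 283.
x_4 = 283^2 mod 3649 = 3460.
x_5 = 3460^2 mod 3649 = 2880.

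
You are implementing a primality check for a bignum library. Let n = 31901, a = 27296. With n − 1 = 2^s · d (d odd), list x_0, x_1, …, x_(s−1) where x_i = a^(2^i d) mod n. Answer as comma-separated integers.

n − 1 = 31900 = 2^2 · 7975, so s = 2 and d = 7975.
x_0 = 27296^7975 mod 31901 = 9569.
x_1 = 9569^2 mod 31901 = 9891.

9569, 9891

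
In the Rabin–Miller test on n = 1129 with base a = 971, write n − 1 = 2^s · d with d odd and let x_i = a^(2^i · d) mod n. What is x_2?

n − 1 = 1128 = 2^3 · 141, so s = 3 and d = 141.
x_0 = 971^141 mod 1129 = 1.
x_1 = 1^2 mod 1129 = 1.
x_2 = 1^2 mod 1129 = 1.

1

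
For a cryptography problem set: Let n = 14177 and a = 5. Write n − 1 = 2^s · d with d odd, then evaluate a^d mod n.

n − 1 = 14176 = 2^5 · 443, so s = 5 and d = 443.
5^443 mod 14177 = 7087.

7087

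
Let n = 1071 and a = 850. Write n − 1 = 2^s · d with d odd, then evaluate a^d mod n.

n − 1 = 1070 = 2^1 · 535, so s = 1 and d = 535.
850^535 mod 1071 = 850.

850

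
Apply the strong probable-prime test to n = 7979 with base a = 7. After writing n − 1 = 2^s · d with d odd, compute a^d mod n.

n − 1 = 7978 = 2^1 · 3989, so s = 1 and d = 3989.
Repeated squaring mod 7979: 7^1 ≡ 7, 7^2 ≡ 49, 7^4 ≡ 2401, 7^8 ≡ 3963, 7^16 ≡ 2697, 7^32 ≡ 4940, 7^64 ≡ 3818, 7^128 ≡ 7470, 7^256 ≡ 3753, 7^512 ≡ 2074, 7^1024 ≡ 795, 7^2048 ≡ 1684.
3989 = 2048 + 1024 + 512 + 256 + 128 + 16 + 4 + 1, so 7^3989 ≡ 1684·795·2074·3753·7470·2697·2401·7 ≡ 4143 (mod 7979).

4143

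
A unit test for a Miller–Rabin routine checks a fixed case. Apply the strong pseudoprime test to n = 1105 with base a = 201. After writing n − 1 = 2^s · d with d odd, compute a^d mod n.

n − 1 = 1104 = 2^4 · 69, so s = 4 and d = 69.
201^69 mod 1105 = 811.

811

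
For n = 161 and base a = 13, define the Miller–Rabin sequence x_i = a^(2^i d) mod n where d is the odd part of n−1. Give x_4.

127

n − 1 = 160 = 2^5 · 5, so s = 5 and d = 5.
x_0 = 13^5 mod 161 = 27.
x_1 = 27^2 mod 161 = 85.
x_2 = 85^2 mod 161 = 141.
x_3 = 141^2 mod 161 = 78.
x_4 = 78^2 mod 161 = 127.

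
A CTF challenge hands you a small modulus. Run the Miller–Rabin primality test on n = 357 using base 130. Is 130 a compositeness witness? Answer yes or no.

n − 1 = 356 = 2^2 · 89, so s = 2 and d = 89.
x_0 = 130^89 mod 357 = 142.
x_0 is neither 1 nor 356, so continue squaring.
x_1 = 142^2 mod 357 = 172.
Reached i = s−1 = 1 without hitting −1: 130 is a Miller–Rabin witness and 357 is composite.

yes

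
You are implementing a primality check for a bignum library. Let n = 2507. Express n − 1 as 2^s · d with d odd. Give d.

Halving: 2506 → 1253; 1253 is odd.
So 2506 = 2^1 · 1253.

1253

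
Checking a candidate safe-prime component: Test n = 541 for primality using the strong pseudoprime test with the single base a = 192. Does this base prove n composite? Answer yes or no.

no

n − 1 = 540 = 2^2 · 135, so s = 2 and d = 135.
x_0 = 192^135 mod 541 = 540.
x_0 = 540 ≡ −1, so 192 is not a witness.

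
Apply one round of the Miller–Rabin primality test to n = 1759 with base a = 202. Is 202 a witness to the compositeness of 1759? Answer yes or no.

no

n − 1 = 1758 = 2^1 · 879, so s = 1 and d = 879.
Repeated squaring mod 1759: 202^1 ≡ 202, 202^2 ≡ 347, 202^4 ≡ 797, 202^8 ≡ 210, 202^16 ≡ 125, 202^32 ≡ 1553, 202^64 ≡ 220, 202^128 ≡ 907, 202^256 ≡ 1196, 202^512 ≡ 349.
879 = 512 + 256 + 64 + 32 + 8 + 4 + 2 + 1, so 202^879 ≡ 349·1196·220·1553·210·797·347·202 ≡ 1758 (mod 1759).
x_0 = 202^879 mod 1759 = 1758.
x_0 = 1758 ≡ −1, so 202 is not a witness.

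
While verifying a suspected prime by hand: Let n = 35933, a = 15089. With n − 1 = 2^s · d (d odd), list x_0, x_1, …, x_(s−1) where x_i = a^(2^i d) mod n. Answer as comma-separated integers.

n − 1 = 35932 = 2^2 · 8983, so s = 2 and d = 8983.
x_0 = 15089^8983 mod 35933 = 35932.
x_1 = 35932^2 mod 35933 = 1.

35932, 1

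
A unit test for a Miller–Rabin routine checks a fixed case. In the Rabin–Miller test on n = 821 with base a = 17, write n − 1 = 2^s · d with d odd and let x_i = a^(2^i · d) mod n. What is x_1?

n − 1 = 820 = 2^2 · 205, so s = 2 and d = 205.
x_0 = 17^205 mod 821 = 526.
x_1 = 526^2 mod 821 = 820.

820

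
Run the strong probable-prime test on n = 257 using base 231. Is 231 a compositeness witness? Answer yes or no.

n − 1 = 256 = 2^8 · 1, so s = 8 and d = 1.
x_0 = 231^1 mod 257 = 231.
x_0 is neither 1 nor 256, so continue squaring.
x_1 = 231^2 mod 257 = 162.
x_2 = 162^2 mod 257 = 30.
x_3 = 30^2 mod 257 = 129.
x_4 = 129^2 mod 257 = 193.
x_5 = 193^2 mod 257 = 241.
x_6 = 241^2 mod 257 = 256.
x_6 ≡ −1, so 231 is not a witness.

no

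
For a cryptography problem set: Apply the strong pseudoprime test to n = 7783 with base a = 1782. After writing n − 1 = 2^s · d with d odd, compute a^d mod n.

7127

n − 1 = 7782 = 2^1 · 3891, so s = 1 and d = 3891.
Repeated squaring mod 7783: 1782^1 ≡ 1782, 1782^2 ≡ 60, 1782^4 ≡ 3600, 1782^8 ≡ 1305, 1782^16 ≡ 6331, 1782^32 ≡ 6894, 1782^64 ≡ 4238, 1782^128 ≡ 5263, 1782^256 ≡ 7255, 1782^512 ≡ 6379, 1782^1024 ≡ 2117, 1782^2048 ≡ 6464.
3891 = 2048 + 1024 + 512 + 256 + 32 + 16 + 2 + 1, so 1782^3891 ≡ 6464·2117·6379·7255·6894·6331·60·1782 ≡ 7127 (mod 7783).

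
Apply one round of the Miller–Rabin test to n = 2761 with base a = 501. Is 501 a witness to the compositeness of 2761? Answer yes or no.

no

n − 1 = 2760 = 2^3 · 345, so s = 3 and d = 345.
Repeated squaring mod 2761: 501^1 ≡ 501, 501^2 ≡ 2511, 501^4 ≡ 1758, 501^8 ≡ 1005, 501^16 ≡ 2260, 501^32 ≡ 2511, 501^64 ≡ 1758, 501^128 ≡ 1005, 501^256 ≡ 2260.
345 = 256 + 64 + 16 + 8 + 1, so 501^345 ≡ 2260·1758·2260·1005·501 ≡ 2760 (mod 2761).
x_0 = 501^345 mod 2761 = 2760.
x_0 = 2760 ≡ −1, so 501 is not a witness.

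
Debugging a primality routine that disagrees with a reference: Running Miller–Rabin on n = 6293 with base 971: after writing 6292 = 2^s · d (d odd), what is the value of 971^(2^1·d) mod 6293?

n − 1 = 6292 = 2^2 · 1573, so s = 2 and d = 1573.
x_0 = 971^1573 mod 6293 = 2861.
x_1 = 2861^2 mod 6293 = 4421.

4421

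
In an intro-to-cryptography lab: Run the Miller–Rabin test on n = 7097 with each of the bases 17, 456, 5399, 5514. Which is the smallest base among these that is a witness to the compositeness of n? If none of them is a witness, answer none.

17

n − 1 = 7096 = 2^3 · 887, so s = 3 and d = 887.
Base 17: x_0 = 17^887 mod 7097 = 6481. x_0 is neither 1 nor 7096, so continue squaring. x_1 = 6481^2 mod 7097 = 3315. x_2 = 3315^2 mod 7097 = 3069. Reached i = s−1 = 2 without hitting −1: 17 is a Miller–Rabin witness and 7097 is composite.
Base 456: x_0 = 456^887 mod 7097 = 5666. x_0 is neither 1 nor 7096, so continue squaring. x_1 = 5666^2 mod 7097 = 3825. x_2 = 3825^2 mod 7097 = 3708. Reached i = s−1 = 2 without hitting −1: 456 is a Miller–Rabin witness and 7097 is composite.
Base 5399: x_0 = 5399^887 mod 7097 = 2034. x_0 is neither 1 nor 7096, so continue squaring. x_1 = 2034^2 mod 7097 = 6702. x_2 = 6702^2 mod 7097 = 6988. Reached i = s−1 = 2 without hitting −1: 5399 is a Miller–Rabin witness and 7097 is composite.
Base 5514: x_0 = 5514^887 mod 7097 = 702. x_0 is neither 1 nor 7096, so continue squaring. x_1 = 702^2 mod 7097 = 3111. x_2 = 3111^2 mod 7097 = 5110. Reached i = s−1 = 2 without hitting −1: 5514 is a Miller–Rabin witness and 7097 is composite.
The smallest witness among the given bases is 17.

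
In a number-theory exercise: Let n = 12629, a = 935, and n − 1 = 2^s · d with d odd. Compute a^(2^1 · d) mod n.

10912

n − 1 = 12628 = 2^2 · 3157, so s = 2 and d = 3157.
x_0 = 935^3157 mod 12629 = 10459.
x_1 = 10459^2 mod 12629 = 10912.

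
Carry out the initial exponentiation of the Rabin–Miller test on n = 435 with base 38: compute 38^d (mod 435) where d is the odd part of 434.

173

n − 1 = 434 = 2^1 · 217, so s = 1 and d = 217.
38^217 mod 435 = 173.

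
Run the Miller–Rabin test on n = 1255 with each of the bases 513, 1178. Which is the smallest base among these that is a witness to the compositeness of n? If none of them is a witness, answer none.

n − 1 = 1254 = 2^1 · 627, so s = 1 and d = 627.
Base 513: x_0 = 513^627 mod 1255 = 632. x_0 ∉ {1, 1254} and s = 1, so 513 is a Miller–Rabin witness and 1255 is composite.
Base 1178: x_0 = 1178^627 mod 1255 = 407. x_0 ∉ {1, 1254} and s = 1, so 1178 is a Miller–Rabin witness and 1255 is composite.
The smallest witness among the given bases is 513.

513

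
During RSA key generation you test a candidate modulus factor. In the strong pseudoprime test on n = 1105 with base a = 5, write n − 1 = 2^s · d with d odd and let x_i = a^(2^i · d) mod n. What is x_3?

n − 1 = 1104 = 2^4 · 69, so s = 4 and d = 69.
x_0 = 5^69 mod 1105 = 915.
x_1 = 915^2 mod 1105 = 740.
x_2 = 740^2 mod 1105 = 625.
x_3 = 625^2 mod 1105 = 560.

560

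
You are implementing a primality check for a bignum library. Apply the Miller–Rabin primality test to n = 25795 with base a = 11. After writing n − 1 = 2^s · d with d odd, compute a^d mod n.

24431

n − 1 = 25794 = 2^1 · 12897, so s = 1 and d = 12897.
11^12897 mod 25795 = 24431.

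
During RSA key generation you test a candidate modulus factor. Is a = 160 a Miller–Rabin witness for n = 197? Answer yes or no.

n − 1 = 196 = 2^2 · 49, so s = 2 and d = 49.
x_0 = 160^49 mod 197 = 196.
x_0 = 196 ≡ −1, so 160 is not a witness.

no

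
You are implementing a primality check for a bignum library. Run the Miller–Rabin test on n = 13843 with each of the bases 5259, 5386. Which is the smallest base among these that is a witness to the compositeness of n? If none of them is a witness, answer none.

none

n − 1 = 13842 = 2^1 · 6921, so s = 1 and d = 6921.
Base 5259: x_0 = 5259^6921 mod 13843 = 1. x_0 = 1, so 5259 is not a witness.
Base 5386: x_0 = 5386^6921 mod 13843 = 1. x_0 = 1, so 5386 is not a witness.
No listed base is a witness for 13843.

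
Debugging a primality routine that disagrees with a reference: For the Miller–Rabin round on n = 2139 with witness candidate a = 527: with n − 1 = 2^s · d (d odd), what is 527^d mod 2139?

341

n − 1 = 2138 = 2^1 · 1069, so s = 1 and d = 1069.
527^1069 mod 2139 = 341.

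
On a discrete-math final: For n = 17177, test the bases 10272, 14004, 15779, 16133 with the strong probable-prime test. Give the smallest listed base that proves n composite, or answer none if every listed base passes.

n − 1 = 17176 = 2^3 · 2147, so s = 3 and d = 2147.
Base 10272: x_0 = 10272^2147 mod 17177 = 7132. x_0 is neither 1 nor 17176, so continue squaring. x_1 = 7132^2 mod 17177 = 4327. x_2 = 4327^2 mod 17177 = 17176. x_2 ≡ −1, so 10272 is not a witness.
Base 14004: x_0 = 14004^2147 mod 17177 = 4137. x_0 is neither 1 nor 17176, so continue squaring. x_1 = 4137^2 mod 17177 = 6477. x_2 = 6477^2 mod 17177 = 5295. Reached i = s−1 = 2 without hitting −1: 14004 is a Miller–Rabin witness and 17177 is composite.
Base 15779: x_0 = 15779^2147 mod 17177 = 620. x_0 is neither 1 nor 17176, so continue squaring. x_1 = 620^2 mod 17177 = 6506. x_2 = 6506^2 mod 17177 = 3908. Reached i = s−1 = 2 without hitting −1: 15779 is a Miller–Rabin witness and 17177 is composite.
Base 16133: x_0 = 16133^2147 mod 17177 = 16969. x_0 is neither 1 nor 17176, so continue squaring. x_1 = 16969^2 mod 17177 = 8910. x_2 = 8910^2 mod 17177 = 13183. Reached i = s−1 = 2 without hitting −1: 16133 is a Miller–Rabin witness and 17177 is composite.
The smallest witness among the given bases is 14004.

14004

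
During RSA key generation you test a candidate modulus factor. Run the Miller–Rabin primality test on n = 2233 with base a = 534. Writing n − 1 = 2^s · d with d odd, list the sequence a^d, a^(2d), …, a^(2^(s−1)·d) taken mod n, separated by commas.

n − 1 = 2232 = 2^3 · 279, so s = 3 and d = 279.
x_0 = 534^279 mod 2233 = 365.
x_1 = 365^2 mod 2233 = 1478.
x_2 = 1478^2 mod 2233 = 610.

365, 1478, 610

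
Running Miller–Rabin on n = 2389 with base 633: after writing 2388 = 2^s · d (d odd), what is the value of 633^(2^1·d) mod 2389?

2388

n − 1 = 2388 = 2^2 · 597, so s = 2 and d = 597.
x_0 = 633^597 mod 2389 = 285.
x_1 = 285^2 mod 2389 = 2388.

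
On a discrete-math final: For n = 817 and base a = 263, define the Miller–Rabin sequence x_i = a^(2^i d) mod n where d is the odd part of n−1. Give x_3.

n − 1 = 816 = 2^4 · 51, so s = 4 and d = 51.
x_0 = 263^51 mod 817 = 710.
x_1 = 710^2 mod 817 = 11.
x_2 = 11^2 mod 817 = 121.
x_3 = 121^2 mod 817 = 752.

752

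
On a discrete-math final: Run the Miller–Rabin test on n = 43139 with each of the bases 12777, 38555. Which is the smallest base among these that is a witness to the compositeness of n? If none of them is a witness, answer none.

n − 1 = 43138 = 2^1 · 21569, so s = 1 and d = 21569.
Base 12777: x_0 = 12777^21569 mod 43139 = 40789. x_0 ∉ {1, 43138} and s = 1, so 12777 is a Miller–Rabin witness and 43139 is composite.
Base 38555: x_0 = 38555^21569 mod 43139 = 17050. x_0 ∉ {1, 43138} and s = 1, so 38555 is a Miller–Rabin witness and 43139 is composite.
The smallest witness among the given bases is 12777.

12777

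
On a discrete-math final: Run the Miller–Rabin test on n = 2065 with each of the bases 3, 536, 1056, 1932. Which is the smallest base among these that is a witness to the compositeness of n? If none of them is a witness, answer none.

n − 1 = 2064 = 2^4 · 129, so s = 4 and d = 129.
Base 3: x_0 = 3^129 mod 2065 = 1028. x_0 is neither 1 nor 2064, so continue squaring. x_1 = 1028^2 mod 2065 = 1569. x_2 = 1569^2 mod 2065 = 281. x_3 = 281^2 mod 2065 = 491. Reached i = s−1 = 3 without hitting −1: 3 is a Miller–Rabin witness and 2065 is composite.
Base 536: x_0 = 536^129 mod 2065 = 736. x_0 is neither 1 nor 2064, so continue squaring. x_1 = 736^2 mod 2065 = 666. x_2 = 666^2 mod 2065 = 1646. x_3 = 1646^2 mod 2065 = 36. Reached i = s−1 = 3 without hitting −1: 536 is a Miller–Rabin witness and 2065 is composite.
Base 1056: x_0 = 1056^129 mod 2065 = 461. x_0 is neither 1 nor 2064, so continue squaring. x_1 = 461^2 mod 2065 = 1891. x_2 = 1891^2 mod 2065 = 1366. x_3 = 1366^2 mod 2065 = 1261. Reached i = s−1 = 3 without hitting −1: 1056 is a Miller–Rabin witness and 2065 is composite.
Base 1932: x_0 = 1932^129 mod 2065 = 952. x_0 is neither 1 nor 2064, so continue squaring. x_1 = 952^2 mod 2065 = 1834. x_2 = 1834^2 mod 2065 = 1736. x_3 = 1736^2 mod 2065 = 861. Reached i = s−1 = 3 without hitting −1: 1932 is a Miller–Rabin witness and 2065 is composite.
The smallest witness among the given bases is 3.

3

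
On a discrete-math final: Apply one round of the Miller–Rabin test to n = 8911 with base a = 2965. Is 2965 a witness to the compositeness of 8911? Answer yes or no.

no

n − 1 = 8910 = 2^1 · 4455, so s = 1 and d = 4455.
x_0 = 2965^4455 mod 8911 = 1.
x_0 = 1, so 2965 is not a witness.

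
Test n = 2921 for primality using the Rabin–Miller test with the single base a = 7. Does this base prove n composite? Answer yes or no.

yes

n − 1 = 2920 = 2^3 · 365, so s = 3 and d = 365.
Repeated squaring mod 2921: 7^1 ≡ 7, 7^2 ≡ 49, 7^4 ≡ 2401, 7^8 ≡ 1668, 7^16 ≡ 1432, 7^32 ≡ 82, 7^64 ≡ 882, 7^128 ≡ 938, 7^256 ≡ 623.
365 = 256 + 64 + 32 + 8 + 4 + 1, so 7^365 ≡ 623·882·82·1668·2401·7 ≡ 848 (mod 2921).
x_0 = 7^365 mod 2921 = 848.
x_0 is neither 1 nor 2920, so continue squaring.
x_1 = 848^2 mod 2921 = 538.
x_2 = 538^2 mod 2921 = 265.
Reached i = s−1 = 2 without hitting −1: 7 is a Miller–Rabin witness and 2921 is composite.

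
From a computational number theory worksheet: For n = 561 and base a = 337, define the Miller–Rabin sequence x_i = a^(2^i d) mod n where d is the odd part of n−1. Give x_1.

100

n − 1 = 560 = 2^4 · 35, so s = 4 and d = 35.
x_0 = 337^35 mod 561 = 109.
x_1 = 109^2 mod 561 = 100.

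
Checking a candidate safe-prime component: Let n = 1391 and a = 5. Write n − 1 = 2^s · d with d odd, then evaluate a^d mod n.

n − 1 = 1390 = 2^1 · 695, so s = 1 and d = 695.
5^695 mod 1391 = 853.

853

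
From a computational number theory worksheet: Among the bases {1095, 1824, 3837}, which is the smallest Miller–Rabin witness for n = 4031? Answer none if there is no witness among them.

1095

n − 1 = 4030 = 2^1 · 2015, so s = 1 and d = 2015.
Base 1095: x_0 = 1095^2015 mod 4031 = 2846. x_0 ∉ {1, 4030} and s = 1, so 1095 is a Miller–Rabin witness and 4031 is composite.
Base 1824: x_0 = 1824^2015 mod 4031 = 1324. x_0 ∉ {1, 4030} and s = 1, so 1824 is a Miller–Rabin witness and 4031 is composite.
Base 3837: x_0 = 3837^2015 mod 4031 = 477. x_0 ∉ {1, 4030} and s = 1, so 3837 is a Miller–Rabin witness and 4031 is composite.
The smallest witness among the given bases is 1095.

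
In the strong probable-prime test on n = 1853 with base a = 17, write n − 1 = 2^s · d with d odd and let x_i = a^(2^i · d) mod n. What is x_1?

n − 1 = 1852 = 2^2 · 463, so s = 2 and d = 463.
x_0 = 17^463 mod 1853 = 782.
x_1 = 782^2 mod 1853 = 34.

34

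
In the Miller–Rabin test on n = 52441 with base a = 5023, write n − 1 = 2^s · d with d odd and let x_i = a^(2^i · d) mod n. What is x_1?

n − 1 = 52440 = 2^3 · 6555, so s = 3 and d = 6555.
x_0 = 5023^6555 mod 52441 = 44656.
x_1 = 44656^2 mod 52441 = 36870.

36870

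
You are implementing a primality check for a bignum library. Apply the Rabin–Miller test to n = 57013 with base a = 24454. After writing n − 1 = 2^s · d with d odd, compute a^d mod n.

24454

n − 1 = 57012 = 2^2 · 14253, so s = 2 and d = 14253.
Repeated squaring mod 57013: 24454^1 ≡ 24454, 24454^2 ≡ 45772, 24454^4 ≡ 19273, 24454^8 ≡ 8834, 24454^16 ≡ 45772, 24454^32 ≡ 19273, 24454^64 ≡ 8834, 24454^128 ≡ 45772, 24454^256 ≡ 19273, 24454^512 ≡ 8834, 24454^1024 ≡ 45772, 24454^2048 ≡ 19273, 24454^4096 ≡ 8834, 24454^8192 ≡ 45772.
14253 = 8192 + 4096 + 1024 + 512 + 256 + 128 + 32 + 8 + 4 + 1, so 24454^14253 ≡ 45772·8834·45772·8834·19273·45772·19273·8834·19273·24454 ≡ 24454 (mod 57013).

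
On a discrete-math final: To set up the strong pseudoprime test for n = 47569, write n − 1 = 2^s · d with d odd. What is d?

Halving: 47568 → 23784 → 11892 → 5946 → 2973; 2973 is odd.
So 47568 = 2^4 · 2973.

2973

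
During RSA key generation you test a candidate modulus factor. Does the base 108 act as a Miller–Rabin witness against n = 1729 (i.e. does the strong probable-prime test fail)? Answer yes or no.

n − 1 = 1728 = 2^6 · 27, so s = 6 and d = 27.
Repeated squaring mod 1729: 108^1 ≡ 108, 108^2 ≡ 1290, 108^4 ≡ 802, 108^8 ≡ 16, 108^16 ≡ 256.
27 = 16 + 8 + 2 + 1, so 108^27 ≡ 256·16·1290·108 ≡ 1728 (mod 1729).
x_0 = 108^27 mod 1729 = 1728.
x_0 = 1728 ≡ −1, so 108 is not a witness.

no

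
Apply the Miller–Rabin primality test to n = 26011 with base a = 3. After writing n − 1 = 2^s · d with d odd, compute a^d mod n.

13356

n − 1 = 26010 = 2^1 · 13005, so s = 1 and d = 13005.
3^13005 mod 26011 = 13356.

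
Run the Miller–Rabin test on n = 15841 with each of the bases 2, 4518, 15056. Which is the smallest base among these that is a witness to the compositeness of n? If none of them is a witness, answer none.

none

n − 1 = 15840 = 2^5 · 495, so s = 5 and d = 495.
Base 2: x_0 = 2^495 mod 15841 = 1. x_0 = 1, so 2 is not a witness.
Base 4518: x_0 = 4518^495 mod 15841 = 15840. x_0 = 15840 ≡ −1, so 4518 is not a witness.
Base 15056: x_0 = 15056^495 mod 15841 = 15840. x_0 = 15840 ≡ −1, so 15056 is not a witness.
No listed base is a witness for 15841.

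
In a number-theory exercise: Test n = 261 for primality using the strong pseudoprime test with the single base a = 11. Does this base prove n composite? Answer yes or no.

yes

n − 1 = 260 = 2^2 · 65, so s = 2 and d = 65.
x_0 = 11^65 mod 261 = 176.
x_0 is neither 1 nor 260, so continue squaring.
x_1 = 176^2 mod 261 = 178.
Reached i = s−1 = 1 without hitting −1: 11 is a Miller–Rabin witness and 261 is composite.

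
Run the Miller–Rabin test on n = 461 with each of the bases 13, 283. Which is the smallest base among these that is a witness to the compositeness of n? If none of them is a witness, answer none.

n − 1 = 460 = 2^2 · 115, so s = 2 and d = 115.
Base 13: x_0 = 13^115 mod 461 = 413. x_0 is neither 1 nor 460, so continue squaring. x_1 = 413^2 mod 461 = 460. x_1 ≡ −1, so 13 is not a witness.
Base 283: x_0 = 283^115 mod 461 = 48. x_0 is neither 1 nor 460, so continue squaring. x_1 = 48^2 mod 461 = 460. x_1 ≡ −1, so 283 is not a witness.
No listed base is a witness for 461.

none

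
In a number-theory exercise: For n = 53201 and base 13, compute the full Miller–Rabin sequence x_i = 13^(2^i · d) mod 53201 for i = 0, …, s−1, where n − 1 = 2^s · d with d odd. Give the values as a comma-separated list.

14419, 51254, 13538, 53200

n − 1 = 53200 = 2^4 · 3325, so s = 4 and d = 3325.
x_0 = 13^3325 mod 53201 = 14419.
x_1 = 14419^2 mod 53201 = 51254.
x_2 = 51254^2 mod 53201 = 13538.
x_3 = 13538^2 mod 53201 = 53200.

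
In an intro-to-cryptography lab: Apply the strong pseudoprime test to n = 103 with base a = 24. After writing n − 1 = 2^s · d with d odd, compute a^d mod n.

102

n − 1 = 102 = 2^1 · 51, so s = 1 and d = 51.
24^51 mod 103 = 102.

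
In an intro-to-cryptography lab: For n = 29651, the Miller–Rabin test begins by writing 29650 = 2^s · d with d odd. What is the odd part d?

14825

Halving: 29650 → 14825; 14825 is odd.
So 29650 = 2^1 · 14825.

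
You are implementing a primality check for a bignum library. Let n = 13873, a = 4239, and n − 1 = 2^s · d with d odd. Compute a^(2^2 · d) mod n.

n − 1 = 13872 = 2^4 · 867, so s = 4 and d = 867.
x_0 = 4239^867 mod 13873 = 2954.
x_1 = 2954^2 mod 13873 = 13872.
x_2 = 13872^2 mod 13873 = 1.

1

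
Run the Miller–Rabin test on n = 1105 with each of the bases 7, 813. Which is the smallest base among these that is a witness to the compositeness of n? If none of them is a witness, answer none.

n − 1 = 1104 = 2^4 · 69, so s = 4 and d = 69.
Base 7: x_0 = 7^69 mod 1105 = 827. x_0 is neither 1 nor 1104, so continue squaring. x_1 = 827^2 mod 1105 = 1039. x_2 = 1039^2 mod 1105 = 1041. x_3 = 1041^2 mod 1105 = 781. Reached i = s−1 = 3 without hitting −1: 7 is a Miller–Rabin witness and 1105 is composite.
Base 813: x_0 = 813^69 mod 1105 = 658. x_0 is neither 1 nor 1104, so continue squaring. x_1 = 658^2 mod 1105 = 909. x_2 = 909^2 mod 1105 = 846. x_3 = 846^2 mod 1105 = 781. Reached i = s−1 = 3 without hitting −1: 813 is a Miller–Rabin witness and 1105 is composite.
The smallest witness among the given bases is 7.

7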